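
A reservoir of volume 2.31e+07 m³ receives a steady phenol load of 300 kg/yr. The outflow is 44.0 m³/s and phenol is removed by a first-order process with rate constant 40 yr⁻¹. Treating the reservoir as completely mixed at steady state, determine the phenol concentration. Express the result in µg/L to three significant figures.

Outflow Q = 44.0 m³/s × 3.156e+07 s/yr = 1.389e+09 m³/yr.
Steady-state CSTR mass balance: W = Q·C + k·V·C, so C = W/(Q + kV).
Q + kV = 1.389e+09 + 40·2.31e+07 = 2.313e+09 m³/yr.
C = 300/2.313e+09 = 1.297e-07 kg/m³ = 0.0001297 mg/L = 0.1297 µg/L.

0.130 µg/L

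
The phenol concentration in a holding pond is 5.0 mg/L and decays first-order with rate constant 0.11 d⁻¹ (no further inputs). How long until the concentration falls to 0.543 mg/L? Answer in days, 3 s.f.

20.2 d

t = ln(C₀/C)/k = ln(5.0/0.543)/0.11 = 2.22/0.11 = 20.18 d.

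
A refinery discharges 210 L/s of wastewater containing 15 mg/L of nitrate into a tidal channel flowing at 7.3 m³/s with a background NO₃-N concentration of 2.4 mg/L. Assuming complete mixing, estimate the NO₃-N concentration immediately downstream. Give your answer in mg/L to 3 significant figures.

210 L/s = 0.21 m³/s.
Flow-weighted mixing gives C = (0.21·15 + 7.3·2.4) / (0.21 + 7.3) = 20.67/7.51 = 2.752 mg/L.

2.75 mg/L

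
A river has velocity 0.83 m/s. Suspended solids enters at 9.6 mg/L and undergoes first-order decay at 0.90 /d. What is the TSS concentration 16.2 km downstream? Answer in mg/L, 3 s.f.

7.83 mg/L

Travel time t = 16.2 km / 0.83 m/s = 1.62e+04/0.83 = 1.952e+04 s = 0.2259 d.
First-order decay: C = 9.6·exp(−0.90·0.2259) = 9.6·0.816 = 7.834 mg/L.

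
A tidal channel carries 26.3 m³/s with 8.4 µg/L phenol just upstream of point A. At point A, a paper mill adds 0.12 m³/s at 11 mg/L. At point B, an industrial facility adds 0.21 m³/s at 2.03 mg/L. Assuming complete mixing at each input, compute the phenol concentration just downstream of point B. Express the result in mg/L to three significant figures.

8.4 µg/L = 0.0084 mg/L.
After input A: C = (26.3·0.0084 + 0.12·11) / 26.42 = 0.05832 mg/L.
After input B: C = (26.42·0.05832 + 0.21·2.03) / 26.63 = 0.07387 mg/L.

0.0739 mg/L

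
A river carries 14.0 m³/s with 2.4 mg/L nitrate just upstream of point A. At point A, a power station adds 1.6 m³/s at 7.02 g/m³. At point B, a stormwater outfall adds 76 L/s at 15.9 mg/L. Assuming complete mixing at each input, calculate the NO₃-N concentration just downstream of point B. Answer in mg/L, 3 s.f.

After input A: C = (14·2.4 + 1.6·7.02) / 15.6 = 2.874 mg/L.
76 L/s = 0.076 m³/s.
After input B: C = (15.6·2.874 + 0.076·15.9) / 15.68 = 2.937 mg/L.

2.94 mg/L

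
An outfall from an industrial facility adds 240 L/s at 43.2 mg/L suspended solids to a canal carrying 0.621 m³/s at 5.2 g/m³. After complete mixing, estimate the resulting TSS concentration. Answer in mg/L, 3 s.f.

240 L/s = 0.24 m³/s.
By mass balance at complete mixing, C = (0.24·43.2 + 0.621·5.2) / (0.24 + 0.621) = 13.6/0.861 = 15.79 mg/L.

15.8 mg/L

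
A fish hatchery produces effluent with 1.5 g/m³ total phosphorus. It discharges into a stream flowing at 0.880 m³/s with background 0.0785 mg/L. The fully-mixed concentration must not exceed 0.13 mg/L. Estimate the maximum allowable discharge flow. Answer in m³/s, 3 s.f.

0.0331 m³/s

Mass balance at complete mixing: C_std·(Q_w + Q_r) = Q_w·C_e + Q_r·C_b.
Rearranging, Q_w = Q_r·(C_std − C_b)/(C_e − C_std) = 0.880·(0.13 − 0.0785) / (1.5 − 0.13) = 0.03308 m³/s.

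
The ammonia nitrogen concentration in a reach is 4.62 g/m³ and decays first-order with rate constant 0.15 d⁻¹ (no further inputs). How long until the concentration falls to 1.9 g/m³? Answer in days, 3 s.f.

t = ln(C₀/C)/k = ln(4.62/1.9)/0.15 = 0.8885/0.15 = 5.924 d.

5.92 d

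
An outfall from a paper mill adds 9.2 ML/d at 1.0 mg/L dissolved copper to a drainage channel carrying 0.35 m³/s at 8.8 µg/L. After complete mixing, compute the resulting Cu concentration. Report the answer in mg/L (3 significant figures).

9.2 ML/d = 0.1065 m³/s.
8.8 µg/L = 0.0088 mg/L.
By mass balance at complete mixing, C = (0.1065·1 + 0.35·0.0088) / (0.1065 + 0.35) = 0.1096/0.4565 = 0.24 mg/L.

0.240 mg/L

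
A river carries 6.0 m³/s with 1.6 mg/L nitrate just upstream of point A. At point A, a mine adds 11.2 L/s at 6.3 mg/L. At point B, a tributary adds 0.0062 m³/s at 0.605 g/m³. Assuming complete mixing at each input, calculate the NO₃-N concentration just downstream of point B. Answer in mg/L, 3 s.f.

1.61 mg/L

11.2 L/s = 0.0112 m³/s.
After input A: C = (6·1.6 + 0.0112·6.3) / 6.011 = 1.609 mg/L.
After input B: C = (6.011·1.609 + 0.0062·0.605) / 6.017 = 1.608 mg/L.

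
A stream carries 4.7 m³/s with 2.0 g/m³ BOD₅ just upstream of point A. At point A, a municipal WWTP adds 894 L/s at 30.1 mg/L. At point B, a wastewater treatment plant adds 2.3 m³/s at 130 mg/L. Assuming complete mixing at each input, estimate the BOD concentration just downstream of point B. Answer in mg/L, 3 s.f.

42.5 mg/L

894 L/s = 0.894 m³/s.
After input A: C = (4.7·2 + 0.894·30.1) / 5.594 = 6.491 mg/L.
After input B: C = (5.594·6.491 + 2.3·130) / 7.894 = 42.48 mg/L.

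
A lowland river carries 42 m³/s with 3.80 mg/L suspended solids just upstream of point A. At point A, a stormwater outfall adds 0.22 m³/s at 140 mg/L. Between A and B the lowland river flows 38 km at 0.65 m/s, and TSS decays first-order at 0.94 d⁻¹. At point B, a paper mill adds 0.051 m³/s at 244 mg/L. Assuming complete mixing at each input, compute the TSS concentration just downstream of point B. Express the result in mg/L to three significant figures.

After input A: C = (42·3.8 + 0.22·140) / 42.22 = 4.51 mg/L.
Over the 38 km reach to input B (t = 5.846e+04 s = 0.6766 d), decay gives C = 4.51·exp(−0.94·0.6766) = 2.387 mg/L.
After input B: C = (42.22·2.387 + 0.051·244) / 42.27 = 2.679 mg/L.

2.68 mg/L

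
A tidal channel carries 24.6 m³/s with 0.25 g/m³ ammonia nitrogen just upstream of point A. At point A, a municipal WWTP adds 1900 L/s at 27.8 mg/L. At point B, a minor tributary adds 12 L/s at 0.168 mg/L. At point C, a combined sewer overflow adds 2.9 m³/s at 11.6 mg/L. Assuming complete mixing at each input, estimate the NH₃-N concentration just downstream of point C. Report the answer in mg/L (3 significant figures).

1900 L/s = 1.9 m³/s.
After input A: C = (24.6·0.25 + 1.9·27.8) / 26.5 = 2.225 mg/L.
12 L/s = 0.012 m³/s.
After input B: C = (26.5·2.225 + 0.012·0.168) / 26.51 = 2.224 mg/L.
After input C: C = (26.51·2.224 + 2.9·11.6) / 29.41 = 3.149 mg/L.

3.15 mg/L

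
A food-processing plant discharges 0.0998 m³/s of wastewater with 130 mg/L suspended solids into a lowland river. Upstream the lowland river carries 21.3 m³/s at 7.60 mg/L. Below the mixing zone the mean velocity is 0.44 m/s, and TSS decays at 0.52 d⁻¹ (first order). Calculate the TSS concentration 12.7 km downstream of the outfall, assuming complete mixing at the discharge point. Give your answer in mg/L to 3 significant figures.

After complete mixing, C₀ = (0.0998·130 + 21.3·7.6) / 21.4 = 8.171 mg/L.
Travel time t = 1.27e+04 m / 0.44 m/s = 2.886e+04 s = 0.3341 d.
C = 8.171·exp(−0.52·0.3341) = 8.171·0.8405 = 6.868 mg/L.

6.87 mg/L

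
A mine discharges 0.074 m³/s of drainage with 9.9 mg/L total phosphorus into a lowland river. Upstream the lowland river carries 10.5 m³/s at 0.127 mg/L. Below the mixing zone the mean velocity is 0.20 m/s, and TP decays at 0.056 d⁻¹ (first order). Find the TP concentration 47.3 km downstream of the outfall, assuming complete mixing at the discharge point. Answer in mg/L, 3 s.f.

0.168 mg/L

After complete mixing, C₀ = (0.074·9.9 + 10.5·0.127) / 10.57 = 0.1954 mg/L.
Travel time t = 4.73e+04 m / 0.20 m/s = 2.365e+05 s = 2.737 d.
C = 0.1954·exp(−0.056·2.737) = 0.1954·0.8579 = 0.1676 mg/L.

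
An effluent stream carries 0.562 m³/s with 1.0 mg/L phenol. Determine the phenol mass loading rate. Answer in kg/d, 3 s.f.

48.6 kg/d

Mass flux = Q·C = 0.562 m³/s × 1 g/m³ = 0.562 g/s.
= 0.562 g/s × 86.4 = 48.56 kg/d.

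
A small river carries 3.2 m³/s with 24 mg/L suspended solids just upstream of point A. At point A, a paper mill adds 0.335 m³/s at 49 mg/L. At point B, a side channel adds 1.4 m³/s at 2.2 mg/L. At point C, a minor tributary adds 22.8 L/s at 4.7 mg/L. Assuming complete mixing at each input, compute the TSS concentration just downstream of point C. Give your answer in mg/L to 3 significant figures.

19.4 mg/L

After input A: C = (3.2·24 + 0.335·49) / 3.535 = 26.37 mg/L.
After input B: C = (3.535·26.37 + 1.4·2.2) / 4.935 = 19.51 mg/L.
22.8 L/s = 0.0228 m³/s.
After input C: C = (4.935·19.51 + 0.0228·4.7) / 4.958 = 19.44 mg/L.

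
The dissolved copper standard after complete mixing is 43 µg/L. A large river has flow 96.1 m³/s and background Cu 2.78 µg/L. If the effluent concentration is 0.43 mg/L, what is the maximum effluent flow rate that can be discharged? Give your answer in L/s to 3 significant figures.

2.78 µg/L = 0.00278 mg/L.
43 µg/L = 0.043 mg/L.
Mass balance at complete mixing: C_std·(Q_w + Q_r) = Q_w·C_e + Q_r·C_b.
Rearranging, Q_w = Q_r·(C_std − C_b)/(C_e − C_std) = 96.1·(0.043 − 0.00278) / (0.43 − 0.043) = 9.987 m³/s.
= 9987 L/s.

9990 L/s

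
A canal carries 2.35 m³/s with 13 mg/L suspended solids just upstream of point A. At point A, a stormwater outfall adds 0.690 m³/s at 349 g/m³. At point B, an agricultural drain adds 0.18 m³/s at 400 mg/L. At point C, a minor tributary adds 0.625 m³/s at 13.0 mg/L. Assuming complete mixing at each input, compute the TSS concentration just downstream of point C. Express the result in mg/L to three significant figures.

91.4 mg/L

After input A: C = (2.35·13 + 0.69·349) / 3.04 = 89.26 mg/L.
After input B: C = (3.04·89.26 + 0.18·400) / 3.22 = 106.6 mg/L.
After input C: C = (3.22·106.6 + 0.625·13) / 3.845 = 91.41 mg/L.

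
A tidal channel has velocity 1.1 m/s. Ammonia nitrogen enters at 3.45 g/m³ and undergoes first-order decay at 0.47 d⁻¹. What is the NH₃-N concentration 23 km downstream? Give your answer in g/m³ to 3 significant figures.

Travel time t = 23 km / 1.1 m/s = 2.3e+04/1.1 = 2.091e+04 s = 0.242 d.
First-order decay: C = 3.45·exp(−0.47·0.242) = 3.45·0.8925 = 3.079 g/m³.

3.08 g/m³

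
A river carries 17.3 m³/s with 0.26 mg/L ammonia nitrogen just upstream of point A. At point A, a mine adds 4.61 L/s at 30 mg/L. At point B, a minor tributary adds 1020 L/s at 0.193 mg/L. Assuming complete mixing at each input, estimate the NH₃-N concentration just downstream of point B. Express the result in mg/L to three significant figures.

0.264 mg/L

4.61 L/s = 0.00461 m³/s.
After input A: C = (17.3·0.26 + 0.00461·30) / 17.3 = 0.2679 mg/L.
1020 L/s = 1.02 m³/s.
After input B: C = (17.3·0.2679 + 1.02·0.193) / 18.32 = 0.2638 mg/L.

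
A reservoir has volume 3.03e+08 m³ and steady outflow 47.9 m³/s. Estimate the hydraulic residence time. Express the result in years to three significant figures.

0.200 yr

Q = 47.9 m³/s × 3.156e+07 s/yr = 1.512e+09 m³/yr.
Hydraulic residence time τ = V/Q = 3.03e+08/1.512e+09 = 0.2004 yr.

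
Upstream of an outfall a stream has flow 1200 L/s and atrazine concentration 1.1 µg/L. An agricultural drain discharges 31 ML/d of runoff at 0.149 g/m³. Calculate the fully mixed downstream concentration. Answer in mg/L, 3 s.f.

31 ML/d = 0.3588 m³/s.
1200 L/s = 1.2 m³/s.
1.1 µg/L = 0.0011 mg/L.
Conservation of mass across the mixing zone: C = (0.3588·0.149 + 1.2·0.0011) / (0.3588 + 1.2) = 0.05478/1.559 = 0.03514 mg/L.

0.0351 mg/L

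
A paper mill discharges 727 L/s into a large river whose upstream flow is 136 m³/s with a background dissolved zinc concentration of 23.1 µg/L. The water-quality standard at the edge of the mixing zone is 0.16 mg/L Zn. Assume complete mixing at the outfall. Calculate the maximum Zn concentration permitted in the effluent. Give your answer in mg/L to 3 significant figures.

727 L/s = 0.727 m³/s.
23.1 µg/L = 0.0231 mg/L.
Mass balance: 0.16·136.7 = 0.727·Cₑ + 136·0.0231.
Cₑ = (21.88 − 3.142) / 0.727 = 25.77 mg/L.

25.8 mg/L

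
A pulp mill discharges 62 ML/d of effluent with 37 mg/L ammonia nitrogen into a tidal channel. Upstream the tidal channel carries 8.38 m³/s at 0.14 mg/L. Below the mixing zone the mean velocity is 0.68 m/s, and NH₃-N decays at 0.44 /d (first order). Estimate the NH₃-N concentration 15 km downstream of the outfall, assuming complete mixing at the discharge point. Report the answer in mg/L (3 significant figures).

62 ML/d = 0.7176 m³/s.
After complete mixing, C₀ = (0.7176·37 + 8.38·0.14) / 9.098 = 3.047 mg/L.
Travel time t = 1.5e+04 m / 0.68 m/s = 2.206e+04 s = 0.2553 d.
C = 3.047·exp(−0.44·0.2553) = 3.047·0.8937 = 2.724 mg/L.

2.72 mg/L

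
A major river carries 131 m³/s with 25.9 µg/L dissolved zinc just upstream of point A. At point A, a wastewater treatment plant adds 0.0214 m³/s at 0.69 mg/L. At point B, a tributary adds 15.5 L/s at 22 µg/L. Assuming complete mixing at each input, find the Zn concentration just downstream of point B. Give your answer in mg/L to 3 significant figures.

0.0260 mg/L

25.9 µg/L = 0.0259 mg/L.
After input A: C = (131·0.0259 + 0.0214·0.69) / 131 = 0.02601 mg/L.
15.5 L/s = 0.0155 m³/s.
22 µg/L = 0.022 mg/L.
After input B: C = (131·0.02601 + 0.0155·0.022) / 131 = 0.02601 mg/L.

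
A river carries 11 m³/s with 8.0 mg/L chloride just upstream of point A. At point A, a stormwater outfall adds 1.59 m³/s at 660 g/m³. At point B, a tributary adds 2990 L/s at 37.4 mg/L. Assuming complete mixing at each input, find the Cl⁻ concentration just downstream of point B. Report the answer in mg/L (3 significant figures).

80.2 mg/L

After input A: C = (11·8 + 1.59·660) / 12.59 = 90.34 mg/L.
2990 L/s = 2.99 m³/s.
After input B: C = (12.59·90.34 + 2.99·37.4) / 15.58 = 80.18 mg/L.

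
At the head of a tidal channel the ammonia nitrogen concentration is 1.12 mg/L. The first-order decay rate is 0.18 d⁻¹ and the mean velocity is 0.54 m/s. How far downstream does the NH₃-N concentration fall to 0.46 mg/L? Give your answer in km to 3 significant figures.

231 km

From C = C₀·e^(−kt), t = ln(C₀/C)/k = ln(1.12/0.46)/0.18 = 0.8899/0.18 = 4.944 d.
Distance = v·t = 0.54 m/s × 4.271e+05 s = 2.307e+05 m = 230.7 km.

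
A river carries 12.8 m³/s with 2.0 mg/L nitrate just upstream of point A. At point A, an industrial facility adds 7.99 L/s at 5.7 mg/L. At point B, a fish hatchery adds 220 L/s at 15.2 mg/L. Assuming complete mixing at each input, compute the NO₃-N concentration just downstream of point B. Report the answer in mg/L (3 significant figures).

2.23 mg/L

7.99 L/s = 0.00799 m³/s.
After input A: C = (12.8·2 + 0.00799·5.7) / 12.81 = 2.002 mg/L.
220 L/s = 0.22 m³/s.
After input B: C = (12.81·2.002 + 0.22·15.2) / 13.03 = 2.225 mg/L.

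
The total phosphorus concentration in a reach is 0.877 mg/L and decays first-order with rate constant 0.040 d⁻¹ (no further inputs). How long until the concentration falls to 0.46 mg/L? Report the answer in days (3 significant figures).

16.1 d

t = ln(C₀/C)/k = ln(0.877/0.46)/0.040 = 0.6453/0.040 = 16.13 d.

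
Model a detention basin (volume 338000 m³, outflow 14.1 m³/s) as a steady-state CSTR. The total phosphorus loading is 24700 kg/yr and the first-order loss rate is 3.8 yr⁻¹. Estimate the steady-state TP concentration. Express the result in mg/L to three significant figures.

Outflow Q = 14.1 m³/s × 3.156e+07 s/yr = 4.45e+08 m³/yr.
Steady-state CSTR mass balance: W = Q·C + k·V·C, so C = W/(Q + kV).
Q + kV = 4.45e+08 + 3.8·338000 = 4.462e+08 m³/yr.
C = 24700/4.462e+08 = 5.535e-05 kg/m³ = 0.05535 mg/L.

0.0554 mg/L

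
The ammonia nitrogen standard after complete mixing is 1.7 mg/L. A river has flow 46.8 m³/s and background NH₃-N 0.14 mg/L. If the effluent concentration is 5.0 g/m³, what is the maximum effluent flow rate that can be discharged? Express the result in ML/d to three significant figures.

Mass balance at complete mixing: C_std·(Q_w + Q_r) = Q_w·C_e + Q_r·C_b.
Rearranging, Q_w = Q_r·(C_std − C_b)/(C_e − C_std) = 46.8·(1.7 − 0.14) / (5 − 1.7) = 22.12 m³/s.
= 1911 ML/d.

1910 ML/d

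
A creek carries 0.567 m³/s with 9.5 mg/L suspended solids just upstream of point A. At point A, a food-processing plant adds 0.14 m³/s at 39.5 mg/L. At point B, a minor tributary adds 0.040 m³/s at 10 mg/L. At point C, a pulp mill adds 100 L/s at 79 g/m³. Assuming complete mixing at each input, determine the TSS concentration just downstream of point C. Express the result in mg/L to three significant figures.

22.7 mg/L

After input A: C = (0.567·9.5 + 0.14·39.5) / 0.707 = 15.44 mg/L.
After input B: C = (0.707·15.44 + 0.04·10) / 0.747 = 15.15 mg/L.
100 L/s = 0.1 m³/s.
After input C: C = (0.747·15.15 + 0.1·79) / 0.847 = 22.69 mg/L.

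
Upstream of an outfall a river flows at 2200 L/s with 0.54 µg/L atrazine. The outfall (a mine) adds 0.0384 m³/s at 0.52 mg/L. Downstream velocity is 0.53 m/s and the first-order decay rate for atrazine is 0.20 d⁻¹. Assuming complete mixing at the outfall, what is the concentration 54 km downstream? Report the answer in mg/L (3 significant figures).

0.00747 mg/L

2200 L/s = 2.2 m³/s.
0.54 µg/L = 0.00054 mg/L.
After complete mixing, C₀ = (0.0384·0.52 + 2.2·0.00054) / 2.238 = 0.009451 mg/L.
Travel time t = 5.4e+04 m / 0.53 m/s = 1.019e+05 s = 1.179 d.
C = 0.009451·exp(−0.20·1.179) = 0.009451·0.7899 = 0.007466 mg/L.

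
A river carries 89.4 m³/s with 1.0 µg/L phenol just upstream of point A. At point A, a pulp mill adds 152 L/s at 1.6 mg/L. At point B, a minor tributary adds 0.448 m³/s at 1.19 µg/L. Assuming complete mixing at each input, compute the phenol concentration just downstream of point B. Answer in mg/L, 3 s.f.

0.00370 mg/L

1.0 µg/L = 0.001 mg/L.
152 L/s = 0.152 m³/s.
After input A: C = (89.4·0.001 + 0.152·1.6) / 89.55 = 0.003714 mg/L.
1.19 µg/L = 0.00119 mg/L.
After input B: C = (89.55·0.003714 + 0.448·0.00119) / 90 = 0.003701 mg/L.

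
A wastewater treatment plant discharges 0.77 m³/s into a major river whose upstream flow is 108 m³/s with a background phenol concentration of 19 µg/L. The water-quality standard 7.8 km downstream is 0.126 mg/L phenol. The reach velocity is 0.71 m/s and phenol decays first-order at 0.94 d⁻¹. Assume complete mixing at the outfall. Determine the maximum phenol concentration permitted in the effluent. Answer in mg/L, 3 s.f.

19 µg/L = 0.019 mg/L.
Travel time to the compliance point: t = 7800/0.71 = 1.099e+04 s = 0.1272 d; decay factor exp(−0.94·0.1272) = 0.8873.
So the concentration just after mixing may be at most 0.126/0.8873 = 0.142 mg/L.
Mass balance: 0.142·108.8 = 0.77·Cₑ + 108·0.019.
Cₑ = (15.44 − 2.052) / 0.77 = 17.39 mg/L.

17.4 mg/L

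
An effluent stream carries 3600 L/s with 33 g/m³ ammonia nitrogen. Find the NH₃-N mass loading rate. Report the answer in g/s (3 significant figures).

3600 L/s = 3.6 m³/s.
Mass flux = Q·C = 3.6 m³/s × 33 g/m³ = 118.8 g/s.

119 g/s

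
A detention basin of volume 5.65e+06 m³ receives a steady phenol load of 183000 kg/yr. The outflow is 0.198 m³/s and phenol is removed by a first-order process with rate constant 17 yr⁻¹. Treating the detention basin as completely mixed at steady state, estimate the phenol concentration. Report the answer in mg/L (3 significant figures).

Outflow Q = 0.198 m³/s × 3.156e+07 s/yr = 6.248e+06 m³/yr.
Steady-state CSTR mass balance: W = Q·C + k·V·C, so C = W/(Q + kV).
Q + kV = 6.248e+06 + 17·5.65e+06 = 1.023e+08 m³/yr.
C = 183000/1.023e+08 = 0.001789 kg/m³ = 1.789 mg/L.

1.79 mg/L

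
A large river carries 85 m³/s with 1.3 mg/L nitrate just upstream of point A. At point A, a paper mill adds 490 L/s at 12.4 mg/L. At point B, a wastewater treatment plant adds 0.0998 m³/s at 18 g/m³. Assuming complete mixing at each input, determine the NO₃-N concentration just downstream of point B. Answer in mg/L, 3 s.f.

490 L/s = 0.49 m³/s.
After input A: C = (85·1.3 + 0.49·12.4) / 85.49 = 1.364 mg/L.
After input B: C = (85.49·1.364 + 0.0998·18) / 85.59 = 1.383 mg/L.

1.38 mg/L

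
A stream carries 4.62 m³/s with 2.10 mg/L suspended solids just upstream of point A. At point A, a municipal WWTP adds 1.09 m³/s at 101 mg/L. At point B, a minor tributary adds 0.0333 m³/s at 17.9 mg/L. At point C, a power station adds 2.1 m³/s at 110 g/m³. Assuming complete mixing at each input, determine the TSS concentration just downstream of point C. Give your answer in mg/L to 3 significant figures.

44.8 mg/L

After input A: C = (4.62·2.1 + 1.09·101) / 5.71 = 20.98 mg/L.
After input B: C = (5.71·20.98 + 0.0333·17.9) / 5.743 = 20.96 mg/L.
After input C: C = (5.743·20.96 + 2.1·110) / 7.843 = 44.8 mg/L.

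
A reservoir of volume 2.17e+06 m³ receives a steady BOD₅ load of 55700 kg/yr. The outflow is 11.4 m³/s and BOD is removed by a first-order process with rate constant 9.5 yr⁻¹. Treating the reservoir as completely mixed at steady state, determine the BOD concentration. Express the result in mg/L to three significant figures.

0.146 mg/L

Outflow Q = 11.4 m³/s × 3.156e+07 s/yr = 3.598e+08 m³/yr.
Steady-state CSTR mass balance: W = Q·C + k·V·C, so C = W/(Q + kV).
Q + kV = 3.598e+08 + 9.5·2.17e+06 = 3.804e+08 m³/yr.
C = 55700/3.804e+08 = 0.0001464 kg/m³ = 0.1464 mg/L.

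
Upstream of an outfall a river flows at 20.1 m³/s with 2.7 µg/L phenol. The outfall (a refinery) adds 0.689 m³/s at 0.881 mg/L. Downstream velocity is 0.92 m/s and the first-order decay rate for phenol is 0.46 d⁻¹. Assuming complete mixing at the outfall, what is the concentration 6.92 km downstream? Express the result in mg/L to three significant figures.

0.0306 mg/L

2.7 µg/L = 0.0027 mg/L.
After complete mixing, C₀ = (0.689·0.881 + 20.1·0.0027) / 20.79 = 0.03181 mg/L.
Travel time t = 6920 m / 0.92 m/s = 7522 s = 0.08706 d.
C = 0.03181·exp(−0.46·0.08706) = 0.03181·0.9607 = 0.03056 mg/L.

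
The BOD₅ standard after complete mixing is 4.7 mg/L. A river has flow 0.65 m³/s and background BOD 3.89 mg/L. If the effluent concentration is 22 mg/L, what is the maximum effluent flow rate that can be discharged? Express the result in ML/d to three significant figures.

2.63 ML/d

Mass balance at complete mixing: C_std·(Q_w + Q_r) = Q_w·C_e + Q_r·C_b.
Rearranging, Q_w = Q_r·(C_std − C_b)/(C_e − C_std) = 0.65·(4.7 − 3.89) / (22 − 4.7) = 0.03043 m³/s.
= 2.629 ML/d.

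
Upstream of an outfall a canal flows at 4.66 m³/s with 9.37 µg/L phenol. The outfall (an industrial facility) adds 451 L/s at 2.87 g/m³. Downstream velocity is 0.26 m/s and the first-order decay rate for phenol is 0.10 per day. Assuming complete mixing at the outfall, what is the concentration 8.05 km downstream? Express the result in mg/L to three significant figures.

451 L/s = 0.451 m³/s.
9.37 µg/L = 0.00937 mg/L.
After complete mixing, C₀ = (0.451·2.87 + 4.66·0.00937) / 5.111 = 0.2618 mg/L.
Travel time t = 8050 m / 0.26 m/s = 3.096e+04 s = 0.3584 d.
C = 0.2618·exp(−0.10·0.3584) = 0.2618·0.9648 = 0.2526 mg/L.

0.253 mg/L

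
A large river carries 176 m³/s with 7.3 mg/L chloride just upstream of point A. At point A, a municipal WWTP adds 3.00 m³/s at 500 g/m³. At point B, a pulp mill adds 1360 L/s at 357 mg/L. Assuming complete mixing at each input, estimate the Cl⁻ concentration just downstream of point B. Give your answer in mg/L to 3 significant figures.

After input A: C = (176·7.3 + 3·500) / 179 = 15.56 mg/L.
1360 L/s = 1.36 m³/s.
After input B: C = (179·15.56 + 1.36·357) / 180.4 = 18.13 mg/L.

18.1 mg/L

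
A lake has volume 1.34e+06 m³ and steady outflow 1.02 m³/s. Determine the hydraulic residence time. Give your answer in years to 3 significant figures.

Q = 1.02 m³/s × 3.156e+07 s/yr = 3.219e+07 m³/yr.
Hydraulic residence time τ = V/Q = 1.34e+06/3.219e+07 = 0.04163 yr.

0.0416 yr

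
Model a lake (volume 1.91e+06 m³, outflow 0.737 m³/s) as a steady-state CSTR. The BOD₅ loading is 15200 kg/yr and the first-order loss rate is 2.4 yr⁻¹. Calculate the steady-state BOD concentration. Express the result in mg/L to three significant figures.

Outflow Q = 0.737 m³/s × 3.156e+07 s/yr = 2.326e+07 m³/yr.
Steady-state CSTR mass balance: W = Q·C + k·V·C, so C = W/(Q + kV).
Q + kV = 2.326e+07 + 2.4·1.91e+06 = 2.784e+07 m³/yr.
C = 15200/2.784e+07 = 0.0005459 kg/m³ = 0.5459 mg/L.

0.546 mg/L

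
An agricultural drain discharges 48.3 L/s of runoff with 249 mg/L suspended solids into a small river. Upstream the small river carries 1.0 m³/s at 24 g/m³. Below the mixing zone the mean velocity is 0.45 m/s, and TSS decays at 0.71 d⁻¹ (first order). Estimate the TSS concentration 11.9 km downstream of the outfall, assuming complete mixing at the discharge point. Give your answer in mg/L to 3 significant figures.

27.7 mg/L

48.3 L/s = 0.0483 m³/s.
After complete mixing, C₀ = (0.0483·249 + 1·24) / 1.048 = 34.37 mg/L.
Travel time t = 1.19e+04 m / 0.45 m/s = 2.644e+04 s = 0.3061 d.
C = 34.37·exp(−0.71·0.3061) = 34.37·0.8047 = 27.65 mg/L.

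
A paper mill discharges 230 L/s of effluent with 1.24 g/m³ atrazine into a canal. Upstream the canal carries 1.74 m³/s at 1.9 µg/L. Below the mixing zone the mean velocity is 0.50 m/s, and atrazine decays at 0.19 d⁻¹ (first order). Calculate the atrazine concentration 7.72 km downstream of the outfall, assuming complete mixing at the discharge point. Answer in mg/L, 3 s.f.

230 L/s = 0.23 m³/s.
1.9 µg/L = 0.0019 mg/L.
After complete mixing, C₀ = (0.23·1.24 + 1.74·0.0019) / 1.97 = 0.1464 mg/L.
Travel time t = 7720 m / 0.50 m/s = 1.544e+04 s = 0.1787 d.
C = 0.1464·exp(−0.19·0.1787) = 0.1464·0.9666 = 0.1416 mg/L.

0.142 mg/L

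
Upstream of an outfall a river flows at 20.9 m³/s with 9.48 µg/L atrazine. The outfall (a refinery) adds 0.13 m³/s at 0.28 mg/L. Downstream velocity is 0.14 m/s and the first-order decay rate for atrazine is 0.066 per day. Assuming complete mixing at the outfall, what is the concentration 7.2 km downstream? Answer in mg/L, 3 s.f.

9.48 µg/L = 0.00948 mg/L.
After complete mixing, C₀ = (0.13·0.28 + 20.9·0.00948) / 21.03 = 0.01115 mg/L.
Travel time t = 7200 m / 0.14 m/s = 5.143e+04 s = 0.5952 d.
C = 0.01115·exp(−0.066·0.5952) = 0.01115·0.9615 = 0.01072 mg/L.

0.0107 mg/L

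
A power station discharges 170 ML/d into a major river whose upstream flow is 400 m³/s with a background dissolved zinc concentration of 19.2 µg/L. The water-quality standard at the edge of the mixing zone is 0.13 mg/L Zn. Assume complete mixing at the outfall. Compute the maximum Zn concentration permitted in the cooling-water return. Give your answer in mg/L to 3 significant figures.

22.7 mg/L

170 ML/d = 1.968 m³/s.
19.2 µg/L = 0.0192 mg/L.
Mass balance: 0.13·402 = 1.968·Cₑ + 400·0.0192.
Cₑ = (52.26 − 7.68) / 1.968 = 22.65 mg/L.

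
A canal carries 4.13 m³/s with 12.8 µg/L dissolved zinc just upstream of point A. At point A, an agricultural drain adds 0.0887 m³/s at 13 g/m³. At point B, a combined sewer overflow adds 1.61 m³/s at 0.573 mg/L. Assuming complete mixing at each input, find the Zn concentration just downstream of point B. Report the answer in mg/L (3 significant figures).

12.8 µg/L = 0.0128 mg/L.
After input A: C = (4.13·0.0128 + 0.0887·13) / 4.219 = 0.2859 mg/L.
After input B: C = (4.219·0.2859 + 1.61·0.573) / 5.829 = 0.3652 mg/L.

0.365 mg/L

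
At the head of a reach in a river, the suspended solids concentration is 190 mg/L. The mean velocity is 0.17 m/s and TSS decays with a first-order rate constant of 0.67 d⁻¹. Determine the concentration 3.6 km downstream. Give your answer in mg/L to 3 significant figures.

Travel time t = 3.6 km / 0.17 m/s = 3600/0.17 = 2.118e+04 s = 0.2451 d.
First-order decay: C = 190·exp(−0.67·0.2451) = 190·0.8486 = 161.2 mg/L.

161 mg/L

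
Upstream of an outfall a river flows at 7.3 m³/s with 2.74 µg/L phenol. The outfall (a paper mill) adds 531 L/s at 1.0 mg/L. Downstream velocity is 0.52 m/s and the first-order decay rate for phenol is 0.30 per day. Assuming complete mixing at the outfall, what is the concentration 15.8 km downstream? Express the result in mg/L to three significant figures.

0.0633 mg/L

531 L/s = 0.531 m³/s.
2.74 µg/L = 0.00274 mg/L.
After complete mixing, C₀ = (0.531·1 + 7.3·0.00274) / 7.831 = 0.07036 mg/L.
Travel time t = 1.58e+04 m / 0.52 m/s = 3.038e+04 s = 0.3517 d.
C = 0.07036·exp(−0.30·0.3517) = 0.07036·0.8999 = 0.06332 mg/L.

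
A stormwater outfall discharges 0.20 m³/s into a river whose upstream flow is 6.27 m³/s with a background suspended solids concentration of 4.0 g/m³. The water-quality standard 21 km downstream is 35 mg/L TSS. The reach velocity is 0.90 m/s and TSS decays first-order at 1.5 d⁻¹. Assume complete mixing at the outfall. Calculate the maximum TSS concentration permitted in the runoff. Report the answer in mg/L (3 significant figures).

Travel time to the compliance point: t = 2.1e+04/0.90 = 2.333e+04 s = 0.2701 d; decay factor exp(−1.5·0.2701) = 0.6669.
So the concentration just after mixing may be at most 35/0.6669 = 52.48 mg/L.
Mass balance: 52.48·6.47 = 0.2·Cₑ + 6.27·4.
Cₑ = (339.5 − 25.08) / 0.2 = 1572 mg/L.

1570 mg/L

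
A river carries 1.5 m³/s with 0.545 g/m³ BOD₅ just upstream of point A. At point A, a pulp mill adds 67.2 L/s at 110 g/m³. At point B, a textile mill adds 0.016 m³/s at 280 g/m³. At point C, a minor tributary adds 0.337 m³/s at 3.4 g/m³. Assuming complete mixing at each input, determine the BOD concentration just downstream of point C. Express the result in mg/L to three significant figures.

7.21 mg/L

67.2 L/s = 0.0672 m³/s.
After input A: C = (1.5·0.545 + 0.0672·110) / 1.567 = 5.238 mg/L.
After input B: C = (1.567·5.238 + 0.016·280) / 1.583 = 8.015 mg/L.
After input C: C = (1.583·8.015 + 0.337·3.4) / 1.92 = 7.205 mg/L.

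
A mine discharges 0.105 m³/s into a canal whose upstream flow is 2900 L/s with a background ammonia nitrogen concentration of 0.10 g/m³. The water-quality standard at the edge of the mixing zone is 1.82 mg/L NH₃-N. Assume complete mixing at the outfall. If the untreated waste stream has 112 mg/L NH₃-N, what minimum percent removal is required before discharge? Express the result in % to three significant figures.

56.0 %

2900 L/s = 2.9 m³/s.
Mass balance: 1.82·3.005 = 0.105·Cₑ + 2.9·0.1.
Cₑ = (5.469 − 0.29) / 0.105 = 49.32 mg/L.
Required removal = 1 − 49.32/112 = 55.96 %.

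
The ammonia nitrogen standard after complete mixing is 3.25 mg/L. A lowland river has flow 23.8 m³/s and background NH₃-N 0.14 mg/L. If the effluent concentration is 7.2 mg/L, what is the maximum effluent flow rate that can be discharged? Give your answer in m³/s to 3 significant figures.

Mass balance at complete mixing: C_std·(Q_w + Q_r) = Q_w·C_e + Q_r·C_b.
Rearranging, Q_w = Q_r·(C_std − C_b)/(C_e − C_std) = 23.8·(3.25 − 0.14) / (7.2 − 3.25) = 18.74 m³/s.

18.7 m³/s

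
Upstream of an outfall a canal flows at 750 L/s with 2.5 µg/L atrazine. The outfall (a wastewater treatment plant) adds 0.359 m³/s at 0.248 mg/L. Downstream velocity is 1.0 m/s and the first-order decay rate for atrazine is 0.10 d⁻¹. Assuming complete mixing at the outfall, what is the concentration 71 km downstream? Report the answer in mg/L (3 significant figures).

750 L/s = 0.75 m³/s.
2.5 µg/L = 0.0025 mg/L.
After complete mixing, C₀ = (0.359·0.248 + 0.75·0.0025) / 1.109 = 0.08197 mg/L.
Travel time t = 7.1e+04 m / 1.0 m/s = 7.1e+04 s = 0.8218 d.
C = 0.08197·exp(−0.10·0.8218) = 0.08197·0.9211 = 0.07551 mg/L.

0.0755 mg/L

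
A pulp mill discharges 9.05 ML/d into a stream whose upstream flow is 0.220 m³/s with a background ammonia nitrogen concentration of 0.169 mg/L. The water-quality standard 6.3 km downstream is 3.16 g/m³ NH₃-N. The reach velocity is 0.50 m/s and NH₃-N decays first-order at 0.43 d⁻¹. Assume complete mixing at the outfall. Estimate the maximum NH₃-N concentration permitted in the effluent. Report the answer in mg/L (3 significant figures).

9.05 ML/d = 0.1047 m³/s.
Travel time to the compliance point: t = 6300/0.50 = 1.26e+04 s = 0.1458 d; decay factor exp(−0.43·0.1458) = 0.9392.
So the concentration just after mixing may be at most 3.16/0.9392 = 3.365 mg/L.
Mass balance: 3.365·0.3247 = 0.1047·Cₑ + 0.22·0.169.
Cₑ = (1.093 − 0.03718) / 0.1047 = 10.08 mg/L.

10.1 mg/L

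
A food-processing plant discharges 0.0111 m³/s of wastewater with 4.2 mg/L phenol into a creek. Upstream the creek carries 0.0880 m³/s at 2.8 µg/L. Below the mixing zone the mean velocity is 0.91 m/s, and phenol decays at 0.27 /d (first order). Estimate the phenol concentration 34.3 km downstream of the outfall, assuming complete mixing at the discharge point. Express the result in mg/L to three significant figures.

0.420 mg/L

2.8 µg/L = 0.0028 mg/L.
After complete mixing, C₀ = (0.0111·4.2 + 0.088·0.0028) / 0.0991 = 0.4729 mg/L.
Travel time t = 3.43e+04 m / 0.91 m/s = 3.769e+04 s = 0.4363 d.
C = 0.4729·exp(−0.27·0.4363) = 0.4729·0.8889 = 0.4204 mg/L.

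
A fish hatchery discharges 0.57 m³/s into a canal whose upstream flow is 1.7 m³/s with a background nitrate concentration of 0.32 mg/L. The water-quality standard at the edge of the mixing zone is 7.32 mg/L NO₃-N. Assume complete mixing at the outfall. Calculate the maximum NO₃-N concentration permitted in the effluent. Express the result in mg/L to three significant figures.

Mass balance: 7.32·2.27 = 0.57·Cₑ + 1.7·0.32.
Cₑ = (16.62 − 0.544) / 0.57 = 28.2 mg/L.

28.2 mg/L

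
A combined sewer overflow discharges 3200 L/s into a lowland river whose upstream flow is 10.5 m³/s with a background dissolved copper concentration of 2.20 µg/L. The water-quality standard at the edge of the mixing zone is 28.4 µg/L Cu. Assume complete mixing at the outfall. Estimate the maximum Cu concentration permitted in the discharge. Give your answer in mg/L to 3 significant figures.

0.114 mg/L

3200 L/s = 3.2 m³/s.
2.20 µg/L = 0.0022 mg/L.
28.4 µg/L = 0.0284 mg/L.
Mass balance: 0.0284·13.7 = 3.2·Cₑ + 10.5·0.0022.
Cₑ = (0.3891 − 0.0231) / 3.2 = 0.1144 mg/L.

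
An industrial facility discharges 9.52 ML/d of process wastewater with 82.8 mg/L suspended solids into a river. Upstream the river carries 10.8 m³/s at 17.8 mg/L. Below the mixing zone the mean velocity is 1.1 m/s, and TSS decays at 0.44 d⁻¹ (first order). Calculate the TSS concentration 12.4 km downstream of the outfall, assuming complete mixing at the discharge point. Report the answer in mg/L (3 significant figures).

9.52 ML/d = 0.1102 m³/s.
After complete mixing, C₀ = (0.1102·82.8 + 10.8·17.8) / 10.91 = 18.46 mg/L.
Travel time t = 1.24e+04 m / 1.1 m/s = 1.127e+04 s = 0.1305 d.
C = 18.46·exp(−0.44·0.1305) = 18.46·0.9442 = 17.43 mg/L.

17.4 mg/L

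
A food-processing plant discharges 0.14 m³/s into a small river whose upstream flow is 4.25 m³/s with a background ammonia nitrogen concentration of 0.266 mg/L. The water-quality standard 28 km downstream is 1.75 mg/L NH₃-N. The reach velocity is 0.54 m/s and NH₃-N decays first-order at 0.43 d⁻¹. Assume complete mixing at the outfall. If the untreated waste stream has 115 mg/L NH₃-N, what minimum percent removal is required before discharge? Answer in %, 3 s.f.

Travel time to the compliance point: t = 2.8e+04/0.54 = 5.185e+04 s = 0.6001 d; decay factor exp(−0.43·0.6001) = 0.7725.
So the concentration just after mixing may be at most 1.75/0.7725 = 2.265 mg/L.
Mass balance: 2.265·4.39 = 0.14·Cₑ + 4.25·0.266.
Cₑ = (9.944 − 1.131) / 0.14 = 62.96 mg/L.
Required removal = 1 − 62.96/115 = 45.26 %.

45.3 %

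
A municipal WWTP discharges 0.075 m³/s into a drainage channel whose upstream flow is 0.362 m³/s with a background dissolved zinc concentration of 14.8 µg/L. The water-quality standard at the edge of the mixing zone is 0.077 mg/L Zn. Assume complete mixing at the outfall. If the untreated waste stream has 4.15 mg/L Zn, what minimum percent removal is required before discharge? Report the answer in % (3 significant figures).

90.9 %

14.8 µg/L = 0.0148 mg/L.
Mass balance: 0.077·0.437 = 0.075·Cₑ + 0.362·0.0148.
Cₑ = (0.03365 − 0.005358) / 0.075 = 0.3772 mg/L.
Required removal = 1 − 0.3772/4.15 = 90.91 %.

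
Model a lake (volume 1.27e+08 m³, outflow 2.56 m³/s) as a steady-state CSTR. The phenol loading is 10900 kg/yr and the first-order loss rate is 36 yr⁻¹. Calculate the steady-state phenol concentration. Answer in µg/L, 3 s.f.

2.34 µg/L

Outflow Q = 2.56 m³/s × 3.156e+07 s/yr = 8.079e+07 m³/yr.
Steady-state CSTR mass balance: W = Q·C + k·V·C, so C = W/(Q + kV).
Q + kV = 8.079e+07 + 36·1.27e+08 = 4.653e+09 m³/yr.
C = 10900/4.653e+09 = 2.343e-06 kg/m³ = 0.002343 mg/L = 2.343 µg/L.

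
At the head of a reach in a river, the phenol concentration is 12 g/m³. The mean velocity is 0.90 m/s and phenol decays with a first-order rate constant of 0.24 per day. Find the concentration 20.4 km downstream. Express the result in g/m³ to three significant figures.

11.3 g/m³

Travel time t = 20.4 km / 0.90 m/s = 2.04e+04/0.90 = 2.267e+04 s = 0.2623 d.
First-order decay: C = 12·exp(−0.24·0.2623) = 12·0.939 = 11.27 g/m³.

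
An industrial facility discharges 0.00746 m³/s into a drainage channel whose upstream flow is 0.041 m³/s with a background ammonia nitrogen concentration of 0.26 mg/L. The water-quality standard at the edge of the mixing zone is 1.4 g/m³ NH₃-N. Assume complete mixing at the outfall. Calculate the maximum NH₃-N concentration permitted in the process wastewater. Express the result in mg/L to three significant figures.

Mass balance: 1.4·0.04846 = 0.00746·Cₑ + 0.041·0.26.
Cₑ = (0.06784 − 0.01066) / 0.00746 = 7.665 mg/L.

7.67 mg/L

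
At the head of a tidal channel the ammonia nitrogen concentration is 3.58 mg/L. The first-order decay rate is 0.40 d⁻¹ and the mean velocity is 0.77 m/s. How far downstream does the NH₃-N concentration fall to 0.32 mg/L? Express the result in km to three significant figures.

From C = C₀·e^(−kt), t = ln(C₀/C)/k = ln(3.58/0.32)/0.40 = 2.415/0.40 = 6.037 d.
Distance = v·t = 0.77 m/s × 5.216e+05 s = 4.016e+05 m = 401.6 km.

402 km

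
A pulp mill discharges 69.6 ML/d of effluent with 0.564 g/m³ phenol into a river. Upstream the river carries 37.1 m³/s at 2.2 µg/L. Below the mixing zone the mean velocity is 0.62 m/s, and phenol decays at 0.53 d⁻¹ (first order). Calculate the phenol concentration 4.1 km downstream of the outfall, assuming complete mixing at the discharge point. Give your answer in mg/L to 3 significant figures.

69.6 ML/d = 0.8056 m³/s.
2.2 µg/L = 0.0022 mg/L.
After complete mixing, C₀ = (0.8056·0.564 + 37.1·0.0022) / 37.91 = 0.01414 mg/L.
Travel time t = 4100 m / 0.62 m/s = 6613 s = 0.07654 d.
C = 0.01414·exp(−0.53·0.07654) = 0.01414·0.9602 = 0.01358 mg/L.

0.0136 mg/L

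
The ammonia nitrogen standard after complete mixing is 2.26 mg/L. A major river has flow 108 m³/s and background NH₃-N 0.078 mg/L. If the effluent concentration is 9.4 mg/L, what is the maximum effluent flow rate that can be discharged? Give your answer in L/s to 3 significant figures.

33000 L/s

Mass balance at complete mixing: C_std·(Q_w + Q_r) = Q_w·C_e + Q_r·C_b.
Rearranging, Q_w = Q_r·(C_std − C_b)/(C_e − C_std) = 108·(2.26 − 0.078) / (9.4 − 2.26) = 33.01 m³/s.
= 3.301e+04 L/s.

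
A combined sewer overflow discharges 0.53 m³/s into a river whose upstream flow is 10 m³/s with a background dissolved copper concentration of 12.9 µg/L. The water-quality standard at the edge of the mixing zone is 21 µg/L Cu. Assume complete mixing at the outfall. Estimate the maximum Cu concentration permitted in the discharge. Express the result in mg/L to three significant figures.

0.174 mg/L

12.9 µg/L = 0.0129 mg/L.
21 µg/L = 0.021 mg/L.
Mass balance: 0.021·10.53 = 0.53·Cₑ + 10·0.0129.
Cₑ = (0.2211 − 0.129) / 0.53 = 0.1738 mg/L.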